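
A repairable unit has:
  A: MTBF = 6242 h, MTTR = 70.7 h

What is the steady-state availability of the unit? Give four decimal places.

A(A) = MTBF/(MTBF+MTTR) = 6242/(6242+70.7) = 0.9888

0.9888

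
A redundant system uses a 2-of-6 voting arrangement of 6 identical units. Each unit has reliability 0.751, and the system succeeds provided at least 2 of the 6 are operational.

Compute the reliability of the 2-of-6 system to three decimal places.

0.995

R = Σ_{i=2}^{6} C(6,i) p^i (1−p)^{6−i} with p = 0.751
C(6,2)·0.751^2·0.249^4 = 0.03252
C(6,3)·0.751^3·0.249^3 = 0.13078
C(6,4)·0.751^4·0.249^2 = 0.29584
C(6,5)·0.751^5·0.249^1 = 0.35690
C(6,6)·0.751^6·0.249^0 = 0.17941
Sum = 0.995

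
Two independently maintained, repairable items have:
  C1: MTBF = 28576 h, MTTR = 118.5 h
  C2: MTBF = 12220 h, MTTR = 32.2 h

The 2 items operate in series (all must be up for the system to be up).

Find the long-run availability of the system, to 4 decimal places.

A(C1) = MTBF/(MTBF+MTTR) = 28576/(28576+118.5) = 0.995870
A(C2) = MTBF/(MTBF+MTTR) = 12220/(12220+32.2) = 0.997372
Series availability: 0.995870 × 0.997372 = 0.9933

0.9933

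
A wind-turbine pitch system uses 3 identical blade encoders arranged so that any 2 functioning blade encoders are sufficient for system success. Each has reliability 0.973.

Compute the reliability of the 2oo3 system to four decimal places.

R = Σ_{i=2}^{3} C(3,i) p^i (1−p)^{3−i} with p = 0.973
C(3,2)·0.973^2·0.027^1 = 0.076685
C(3,3)·0.973^3·0.027^0 = 0.921167
Sum = 0.9979

0.9979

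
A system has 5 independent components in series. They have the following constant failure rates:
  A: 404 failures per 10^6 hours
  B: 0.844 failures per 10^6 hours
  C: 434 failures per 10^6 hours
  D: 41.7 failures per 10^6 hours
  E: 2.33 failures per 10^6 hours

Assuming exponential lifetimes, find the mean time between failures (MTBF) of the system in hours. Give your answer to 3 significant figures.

1130

Series of exponential components: λ_sys = Σ λ_i
λ_sys = 0.000404 + 0.000000844 + 0.000434 + 0.0000417 + 0.00000233 = 8.8287e-04 /h
MTBF = 1 / λ_sys = 1130 h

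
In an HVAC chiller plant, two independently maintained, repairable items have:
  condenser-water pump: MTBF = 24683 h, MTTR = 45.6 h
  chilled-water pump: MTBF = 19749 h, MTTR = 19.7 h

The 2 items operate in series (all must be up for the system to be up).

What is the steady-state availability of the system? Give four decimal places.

A(condenser-water pump) = MTBF/(MTBF+MTTR) = 24683/(24683+45.6) = 0.998156
A(chilled-water pump) = MTBF/(MTBF+MTTR) = 19749/(19749+19.7) = 0.999003
Series availability: 0.998156 × 0.999003 = 0.9972

0.9972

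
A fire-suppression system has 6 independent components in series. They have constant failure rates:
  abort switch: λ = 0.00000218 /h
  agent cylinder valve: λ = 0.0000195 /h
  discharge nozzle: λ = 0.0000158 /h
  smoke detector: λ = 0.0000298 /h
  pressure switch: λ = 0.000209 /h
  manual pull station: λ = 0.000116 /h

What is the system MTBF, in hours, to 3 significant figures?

Series of exponential components: λ_sys = Σ λ_i
λ_sys = 0.00000218 + 0.0000195 + 0.0000158 + 0.0000298 + 0.000209 + 0.000116 = 3.9228e-04 /h
MTBF = 1 / λ_sys = 2550 h

2550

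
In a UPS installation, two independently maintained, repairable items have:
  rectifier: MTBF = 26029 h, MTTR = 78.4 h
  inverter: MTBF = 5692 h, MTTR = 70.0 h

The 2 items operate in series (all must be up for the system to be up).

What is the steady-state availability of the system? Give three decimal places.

A(rectifier) = MTBF/(MTBF+MTTR) = 26029/(26029+78.4) = 0.996997
A(inverter) = MTBF/(MTBF+MTTR) = 5692/(5692+70.0) = 0.987851
Series availability: 0.996997 × 0.987851 = 0.985

0.985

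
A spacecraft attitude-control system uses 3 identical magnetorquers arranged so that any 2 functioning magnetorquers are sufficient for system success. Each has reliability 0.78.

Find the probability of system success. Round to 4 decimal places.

R = Σ_{i=2}^{3} C(3,i) p^i (1−p)^{3−i} with p = 0.78
C(3,2)·0.78^2·0.22^1 = 0.401544
C(3,3)·0.78^3·0.22^0 = 0.474552
Sum = 0.8761

0.8761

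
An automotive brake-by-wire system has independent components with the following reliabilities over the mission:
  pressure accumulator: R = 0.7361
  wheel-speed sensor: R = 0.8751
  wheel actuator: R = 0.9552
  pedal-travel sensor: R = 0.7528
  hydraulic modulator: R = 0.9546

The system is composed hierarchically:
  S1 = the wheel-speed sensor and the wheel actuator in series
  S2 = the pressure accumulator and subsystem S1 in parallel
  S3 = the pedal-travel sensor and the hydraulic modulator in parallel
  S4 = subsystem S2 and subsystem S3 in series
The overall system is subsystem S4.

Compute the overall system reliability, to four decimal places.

Series (wheel-speed sensor and wheel actuator): 0.875100 × 0.955200 = 0.835896
Parallel (pressure accumulator and [0.835896]): 1 − (1 − 0.736100)(1 − 0.835896) = 0.956693
Parallel (pedal-travel sensor and hydraulic modulator): 1 − (1 − 0.752800)(1 − 0.954600) = 0.988777
Series ([0.956693] and [0.988777]): 0.956693 × 0.988777 = 0.9460

0.9460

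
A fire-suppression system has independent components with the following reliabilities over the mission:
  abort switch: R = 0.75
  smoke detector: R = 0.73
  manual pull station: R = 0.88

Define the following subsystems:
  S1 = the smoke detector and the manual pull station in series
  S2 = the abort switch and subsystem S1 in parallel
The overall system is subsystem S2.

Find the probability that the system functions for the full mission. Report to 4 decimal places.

Series (smoke detector and manual pull station): 0.730000 × 0.880000 = 0.642400
Parallel (abort switch and [0.642400]): 1 − (1 − 0.750000)(1 − 0.642400) = 0.9106

0.9106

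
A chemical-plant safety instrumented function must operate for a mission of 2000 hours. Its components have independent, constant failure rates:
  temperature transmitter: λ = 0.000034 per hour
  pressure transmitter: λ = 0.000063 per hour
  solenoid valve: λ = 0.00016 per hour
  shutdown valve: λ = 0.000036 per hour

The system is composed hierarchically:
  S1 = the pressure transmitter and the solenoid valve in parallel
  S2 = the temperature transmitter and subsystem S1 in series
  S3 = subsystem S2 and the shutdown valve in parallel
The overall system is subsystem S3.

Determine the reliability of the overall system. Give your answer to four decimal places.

R(temperature transmitter) = exp(−0.000034 × 2000) = 0.934260
R(pressure transmitter) = exp(−0.000063 × 2000) = 0.881615
R(solenoid valve) = exp(−0.00016 × 2000) = 0.726149
R(shutdown valve) = exp(−0.000036 × 2000) = 0.930531
Parallel (pressure transmitter and solenoid valve): 1 − (1 − 0.881615)(1 − 0.726149) = 0.967580
Series (temperature transmitter and [0.967580]): 0.934260 × 0.967580 = 0.903971
Parallel ([0.903971] and shutdown valve): 1 − (1 − 0.903971)(1 − 0.930531) = 0.9933

0.9933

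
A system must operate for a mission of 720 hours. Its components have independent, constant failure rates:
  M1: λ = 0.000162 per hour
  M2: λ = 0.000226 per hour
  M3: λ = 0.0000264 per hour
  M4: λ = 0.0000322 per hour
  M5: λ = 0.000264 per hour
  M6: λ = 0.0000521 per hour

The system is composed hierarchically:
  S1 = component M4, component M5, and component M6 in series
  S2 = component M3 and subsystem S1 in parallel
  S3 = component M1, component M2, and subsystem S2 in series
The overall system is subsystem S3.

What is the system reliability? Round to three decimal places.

R(M1) = exp(−0.000162 × 720) = 0.88991
R(M2) = exp(−0.000226 × 720) = 0.84983
R(M3) = exp(−0.0000264 × 720) = 0.98117
R(M4) = exp(−0.0000322 × 720) = 0.97708
R(M5) = exp(−0.000264 × 720) = 0.82689
R(M6) = exp(−0.0000521 × 720) = 0.96318
Series (M4, M5, and M6): 0.97708 × 0.82689 × 0.96318 = 0.77819
Parallel (M3 and [0.77819]): 1 − (1 − 0.98117)(1 − 0.77819) = 0.99582
Series (M1, M2, and [0.99582]): 0.88991 × 0.84983 × 0.99582 = 0.753

0.753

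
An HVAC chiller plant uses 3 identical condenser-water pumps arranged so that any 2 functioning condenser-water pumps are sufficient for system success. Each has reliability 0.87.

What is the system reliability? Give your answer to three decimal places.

R = Σ_{i=2}^{3} C(3,i) p^i (1−p)^{3−i} with p = 0.87
C(3,2)·0.87^2·0.13^1 = 0.29519
C(3,3)·0.87^3·0.13^0 = 0.65850
Sum = 0.954

0.954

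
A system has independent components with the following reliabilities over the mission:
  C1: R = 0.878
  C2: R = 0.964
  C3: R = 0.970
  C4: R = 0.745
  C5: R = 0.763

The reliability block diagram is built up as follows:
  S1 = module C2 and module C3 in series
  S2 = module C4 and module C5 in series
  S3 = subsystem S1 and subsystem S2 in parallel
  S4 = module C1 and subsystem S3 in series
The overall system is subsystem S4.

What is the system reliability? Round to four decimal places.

0.8534

Series (C2 and C3): 0.964000 × 0.970000 = 0.935080
Series (C4 and C5): 0.745000 × 0.763000 = 0.568435
Parallel ([0.935080] and [0.568435]): 1 − (1 − 0.935080)(1 − 0.568435) = 0.971983
Series (C1 and [0.971983]): 0.878000 × 0.971983 = 0.8534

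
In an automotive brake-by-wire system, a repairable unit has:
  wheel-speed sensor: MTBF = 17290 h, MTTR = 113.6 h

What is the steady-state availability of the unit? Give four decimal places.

A(wheel-speed sensor) = MTBF/(MTBF+MTTR) = 17290/(17290+113.6) = 0.9935

0.9935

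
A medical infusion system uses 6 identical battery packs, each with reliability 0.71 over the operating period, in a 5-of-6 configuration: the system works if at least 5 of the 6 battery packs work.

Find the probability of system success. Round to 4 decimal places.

0.4420

R = Σ_{i=5}^{6} C(6,i) p^i (1−p)^{6−i} with p = 0.71
C(6,5)·0.71^5·0.29^1 = 0.313936
C(6,6)·0.71^6·0.29^0 = 0.128100
Sum = 0.4420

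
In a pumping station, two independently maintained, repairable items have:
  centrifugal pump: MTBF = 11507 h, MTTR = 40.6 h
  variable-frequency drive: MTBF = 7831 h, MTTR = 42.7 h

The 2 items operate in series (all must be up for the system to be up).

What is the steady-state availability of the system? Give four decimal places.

A(centrifugal pump) = MTBF/(MTBF+MTTR) = 11507/(11507+40.6) = 0.996484
A(variable-frequency drive) = MTBF/(MTBF+MTTR) = 7831/(7831+42.7) = 0.994577
Series availability: 0.996484 × 0.994577 = 0.9911

0.9911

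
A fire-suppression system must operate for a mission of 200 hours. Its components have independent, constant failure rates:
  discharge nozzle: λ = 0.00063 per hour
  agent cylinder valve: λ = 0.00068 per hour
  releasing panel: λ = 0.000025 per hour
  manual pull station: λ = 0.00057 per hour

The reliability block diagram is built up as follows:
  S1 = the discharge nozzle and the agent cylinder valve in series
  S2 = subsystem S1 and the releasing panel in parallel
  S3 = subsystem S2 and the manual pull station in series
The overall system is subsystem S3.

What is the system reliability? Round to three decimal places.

R(discharge nozzle) = exp(−0.00063 × 200) = 0.88161
R(agent cylinder valve) = exp(−0.00068 × 200) = 0.87284
R(releasing panel) = exp(−0.000025 × 200) = 0.99501
R(manual pull station) = exp(−0.00057 × 200) = 0.89226
Series (discharge nozzle and agent cylinder valve): 0.88161 × 0.87284 = 0.76950
Parallel ([0.76950] and releasing panel): 1 − (1 − 0.76950)(1 − 0.99501) = 0.99885
Series ([0.99885] and manual pull station): 0.99885 × 0.89226 = 0.891

0.891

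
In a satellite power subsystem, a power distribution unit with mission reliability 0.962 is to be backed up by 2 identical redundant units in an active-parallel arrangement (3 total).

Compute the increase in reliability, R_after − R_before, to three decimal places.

R_before = 0.962
R_after = 1 − (1 − 0.962)^3 = 1.000
ΔR = 1.000 − 0.962 = 0.038

0.038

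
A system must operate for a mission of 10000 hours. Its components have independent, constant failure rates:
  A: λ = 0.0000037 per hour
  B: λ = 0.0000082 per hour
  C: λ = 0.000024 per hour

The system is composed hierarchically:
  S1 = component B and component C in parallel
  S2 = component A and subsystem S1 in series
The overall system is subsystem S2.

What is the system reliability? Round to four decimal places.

0.9475

R(A) = exp(−0.0000037 × 10000) = 0.963676
R(B) = exp(−0.0000082 × 10000) = 0.921272
R(C) = exp(−0.000024 × 10000) = 0.786628
Parallel (B and C): 1 − (1 − 0.921272)(1 − 0.786628) = 0.983202
Series (A and [0.983202]): 0.963676 × 0.983202 = 0.9475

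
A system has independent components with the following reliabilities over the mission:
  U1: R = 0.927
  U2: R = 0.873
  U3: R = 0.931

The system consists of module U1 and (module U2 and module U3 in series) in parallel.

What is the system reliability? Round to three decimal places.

0.986

Series (U2 and U3): 0.87300 × 0.93100 = 0.81276
Parallel (U1 and [0.81276]): 1 − (1 − 0.92700)(1 − 0.81276) = 0.986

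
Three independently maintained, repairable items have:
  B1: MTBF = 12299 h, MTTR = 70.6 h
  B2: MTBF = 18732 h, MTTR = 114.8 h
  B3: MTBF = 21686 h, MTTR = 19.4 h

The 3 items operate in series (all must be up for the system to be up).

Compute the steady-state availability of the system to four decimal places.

A(B1) = MTBF/(MTBF+MTTR) = 12299/(12299+70.6) = 0.994292
A(B2) = MTBF/(MTBF+MTTR) = 18732/(18732+114.8) = 0.993909
A(B3) = MTBF/(MTBF+MTTR) = 21686/(21686+19.4) = 0.999106
Series availability: 0.994292 × 0.993909 × 0.999106 = 0.9874

0.9874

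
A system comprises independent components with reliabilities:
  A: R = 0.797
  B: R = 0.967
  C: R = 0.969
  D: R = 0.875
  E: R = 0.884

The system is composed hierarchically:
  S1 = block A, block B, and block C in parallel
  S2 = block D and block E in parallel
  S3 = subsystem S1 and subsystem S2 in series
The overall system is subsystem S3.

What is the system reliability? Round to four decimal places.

0.9853

Parallel (A, B, and C): 1 − (1 − 0.797000)(1 − 0.967000)(1 − 0.969000) = 0.999792
Parallel (D and E): 1 − (1 − 0.875000)(1 − 0.884000) = 0.985500
Series ([0.999792] and [0.985500]): 0.999792 × 0.985500 = 0.9853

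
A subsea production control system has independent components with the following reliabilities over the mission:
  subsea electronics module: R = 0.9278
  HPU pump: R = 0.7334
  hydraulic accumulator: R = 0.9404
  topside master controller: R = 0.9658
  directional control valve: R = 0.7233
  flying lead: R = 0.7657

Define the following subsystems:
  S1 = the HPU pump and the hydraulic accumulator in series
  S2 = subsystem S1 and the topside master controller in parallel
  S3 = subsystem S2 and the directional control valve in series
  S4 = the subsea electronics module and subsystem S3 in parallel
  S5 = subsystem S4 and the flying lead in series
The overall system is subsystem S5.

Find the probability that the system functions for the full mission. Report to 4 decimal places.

0.7500

Series (HPU pump and hydraulic accumulator): 0.733400 × 0.940400 = 0.689689
Parallel ([0.689689] and topside master controller): 1 − (1 − 0.689689)(1 − 0.965800) = 0.989387
Series ([0.989387] and directional control valve): 0.989387 × 0.723300 = 0.715624
Parallel (subsea electronics module and [0.715624]): 1 − (1 − 0.927800)(1 − 0.715624) = 0.979468
Series ([0.979468] and flying lead): 0.979468 × 0.765700 = 0.7500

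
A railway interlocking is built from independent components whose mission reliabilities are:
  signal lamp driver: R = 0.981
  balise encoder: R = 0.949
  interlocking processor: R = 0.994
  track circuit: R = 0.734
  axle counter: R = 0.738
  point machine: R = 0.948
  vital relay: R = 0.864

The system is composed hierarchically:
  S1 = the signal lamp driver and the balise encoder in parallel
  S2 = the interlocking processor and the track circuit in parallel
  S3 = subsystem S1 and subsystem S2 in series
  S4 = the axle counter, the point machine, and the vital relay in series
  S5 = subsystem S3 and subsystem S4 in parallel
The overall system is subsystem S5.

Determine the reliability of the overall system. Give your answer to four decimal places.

0.9990

Parallel (signal lamp driver and balise encoder): 1 − (1 − 0.981000)(1 − 0.949000) = 0.999031
Parallel (interlocking processor and track circuit): 1 − (1 − 0.994000)(1 − 0.734000) = 0.998404
Series ([0.999031] and [0.998404]): 0.999031 × 0.998404 = 0.997437
Series (axle counter, point machine, and vital relay): 0.738000 × 0.948000 × 0.864000 = 0.604475
Parallel ([0.997437] and [0.604475]): 1 − (1 − 0.997437)(1 − 0.604475) = 0.9990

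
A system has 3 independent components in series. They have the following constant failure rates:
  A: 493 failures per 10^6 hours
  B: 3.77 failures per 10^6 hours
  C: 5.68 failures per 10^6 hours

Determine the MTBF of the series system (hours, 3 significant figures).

1990

Series of exponential components: λ_sys = Σ λ_i
λ_sys = 0.000493 + 0.00000377 + 0.00000568 = 5.0245e-04 /h
MTBF = 1 / λ_sys = 1990 h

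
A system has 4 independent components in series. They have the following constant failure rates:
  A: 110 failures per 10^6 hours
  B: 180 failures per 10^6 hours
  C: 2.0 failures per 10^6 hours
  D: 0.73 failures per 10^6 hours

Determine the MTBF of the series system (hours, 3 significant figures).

Series of exponential components: λ_sys = Σ λ_i
λ_sys = 0.00011 + 0.00018 + 0.0000020 + 0.00000073 = 2.9273e-04 /h
MTBF = 1 / λ_sys = 3420 h

3420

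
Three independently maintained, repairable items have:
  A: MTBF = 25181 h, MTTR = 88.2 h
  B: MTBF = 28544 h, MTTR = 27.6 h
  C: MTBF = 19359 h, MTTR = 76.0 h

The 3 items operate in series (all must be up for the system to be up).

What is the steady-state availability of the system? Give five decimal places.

0.99165

A(A) = MTBF/(MTBF+MTTR) = 25181/(25181+88.2) = 0.996510
A(B) = MTBF/(MTBF+MTTR) = 28544/(28544+27.6) = 0.999034
A(C) = MTBF/(MTBF+MTTR) = 19359/(19359+76.0) = 0.996090
Series availability: 0.996510 × 0.999034 × 0.996090 = 0.99165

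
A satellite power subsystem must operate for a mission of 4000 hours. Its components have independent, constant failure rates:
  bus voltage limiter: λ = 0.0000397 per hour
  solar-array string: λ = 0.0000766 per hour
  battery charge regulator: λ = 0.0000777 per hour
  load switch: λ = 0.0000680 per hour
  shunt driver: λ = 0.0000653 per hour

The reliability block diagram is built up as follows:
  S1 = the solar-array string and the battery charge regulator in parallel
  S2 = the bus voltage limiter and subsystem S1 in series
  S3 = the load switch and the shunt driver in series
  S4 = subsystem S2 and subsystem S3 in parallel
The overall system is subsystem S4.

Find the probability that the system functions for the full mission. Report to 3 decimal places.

R(bus voltage limiter) = exp(−0.0000397 × 4000) = 0.85317
R(solar-array string) = exp(−0.0000766 × 4000) = 0.73609
R(battery charge regulator) = exp(−0.0000777 × 4000) = 0.73286
R(load switch) = exp(−0.0000680 × 4000) = 0.76185
R(shunt driver) = exp(−0.0000653 × 4000) = 0.77013
Parallel (solar-array string and battery charge regulator): 1 − (1 − 0.73609)(1 − 0.73286) = 0.92950
Series (bus voltage limiter and [0.92950]): 0.85317 × 0.92950 = 0.79302
Series (load switch and shunt driver): 0.76185 × 0.77013 = 0.58672
Parallel ([0.79302] and [0.58672]): 1 − (1 − 0.79302)(1 − 0.58672) = 0.914

0.914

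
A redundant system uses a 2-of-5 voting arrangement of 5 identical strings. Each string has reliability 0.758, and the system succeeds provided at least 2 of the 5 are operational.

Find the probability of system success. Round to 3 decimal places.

0.986

R = Σ_{i=2}^{5} C(5,i) p^i (1−p)^{5−i} with p = 0.758
C(5,2)·0.758^2·0.242^3 = 0.08143
C(5,3)·0.758^3·0.242^2 = 0.25506
C(5,4)·0.758^4·0.242^1 = 0.39945
C(5,5)·0.758^5·0.242^0 = 0.25023
Sum = 0.986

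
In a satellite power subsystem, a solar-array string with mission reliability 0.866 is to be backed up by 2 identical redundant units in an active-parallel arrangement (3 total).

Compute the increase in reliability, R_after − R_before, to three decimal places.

0.132

R_before = 0.866
R_after = 1 − (1 − 0.866)^3 = 0.998
ΔR = 0.998 − 0.866 = 0.132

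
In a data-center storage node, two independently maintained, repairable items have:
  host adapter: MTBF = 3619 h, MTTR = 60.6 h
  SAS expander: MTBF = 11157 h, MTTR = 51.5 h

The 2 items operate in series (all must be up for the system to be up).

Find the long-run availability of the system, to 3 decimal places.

A(host adapter) = MTBF/(MTBF+MTTR) = 3619/(3619+60.6) = 0.983531
A(SAS expander) = MTBF/(MTBF+MTTR) = 11157/(11157+51.5) = 0.995405
Series availability: 0.983531 × 0.995405 = 0.979

0.979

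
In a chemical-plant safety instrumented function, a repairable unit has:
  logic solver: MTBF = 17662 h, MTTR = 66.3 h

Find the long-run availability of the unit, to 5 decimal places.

A(logic solver) = MTBF/(MTBF+MTTR) = 17662/(17662+66.3) = 0.99626

0.99626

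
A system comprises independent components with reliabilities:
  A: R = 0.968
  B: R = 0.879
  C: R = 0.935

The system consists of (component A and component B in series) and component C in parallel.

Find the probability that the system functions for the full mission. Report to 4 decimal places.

0.9903

Series (A and B): 0.968000 × 0.879000 = 0.850872
Parallel ([0.850872] and C): 1 − (1 − 0.850872)(1 − 0.935000) = 0.9903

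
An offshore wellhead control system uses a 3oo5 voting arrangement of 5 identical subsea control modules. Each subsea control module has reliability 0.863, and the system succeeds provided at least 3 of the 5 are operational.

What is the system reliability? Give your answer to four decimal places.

0.9793

R = Σ_{i=3}^{5} C(5,i) p^i (1−p)^{5−i} with p = 0.863
C(5,3)·0.863^3·0.137^2 = 0.120635
C(5,4)·0.863^4·0.137^1 = 0.379956
C(5,5)·0.863^5·0.137^0 = 0.478690
Sum = 0.9793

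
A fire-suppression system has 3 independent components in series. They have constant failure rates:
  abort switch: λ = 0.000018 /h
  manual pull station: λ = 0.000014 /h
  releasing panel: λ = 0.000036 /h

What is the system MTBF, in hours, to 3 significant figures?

Series of exponential components: λ_sys = Σ λ_i
λ_sys = 0.000018 + 0.000014 + 0.000036 = 6.8000e-05 /h
MTBF = 1 / λ_sys = 14700 h

14700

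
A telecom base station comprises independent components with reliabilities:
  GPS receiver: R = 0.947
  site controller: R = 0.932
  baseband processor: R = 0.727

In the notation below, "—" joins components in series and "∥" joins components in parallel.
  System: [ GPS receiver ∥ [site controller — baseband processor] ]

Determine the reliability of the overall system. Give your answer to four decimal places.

0.9829

Series (site controller and baseband processor): 0.932000 × 0.727000 = 0.677564
Parallel (GPS receiver and [0.677564]): 1 − (1 − 0.947000)(1 − 0.677564) = 0.9829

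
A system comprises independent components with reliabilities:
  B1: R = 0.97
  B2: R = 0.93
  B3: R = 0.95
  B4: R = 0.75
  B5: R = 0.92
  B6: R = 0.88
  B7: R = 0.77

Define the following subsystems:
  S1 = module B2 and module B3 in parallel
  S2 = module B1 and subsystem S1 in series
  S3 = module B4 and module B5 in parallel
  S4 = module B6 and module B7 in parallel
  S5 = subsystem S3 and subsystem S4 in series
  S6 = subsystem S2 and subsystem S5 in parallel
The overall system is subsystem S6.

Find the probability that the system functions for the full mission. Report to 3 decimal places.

0.998

Parallel (B2 and B3): 1 − (1 − 0.93000)(1 − 0.95000) = 0.99650
Series (B1 and [0.99650]): 0.97000 × 0.99650 = 0.96661
Parallel (B4 and B5): 1 − (1 − 0.75000)(1 − 0.92000) = 0.98000
Parallel (B6 and B7): 1 − (1 − 0.88000)(1 − 0.77000) = 0.97240
Series ([0.98000] and [0.97240]): 0.98000 × 0.97240 = 0.95295
Parallel ([0.96661] and [0.95295]): 1 − (1 − 0.96661)(1 − 0.95295) = 0.998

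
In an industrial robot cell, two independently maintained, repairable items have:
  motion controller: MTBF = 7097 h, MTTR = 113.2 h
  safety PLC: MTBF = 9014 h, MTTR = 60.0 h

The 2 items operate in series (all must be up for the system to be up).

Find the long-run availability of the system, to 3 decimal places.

0.978

A(motion controller) = MTBF/(MTBF+MTTR) = 7097/(7097+113.2) = 0.984300
A(safety PLC) = MTBF/(MTBF+MTTR) = 9014/(9014+60.0) = 0.993388
Series availability: 0.984300 × 0.993388 = 0.978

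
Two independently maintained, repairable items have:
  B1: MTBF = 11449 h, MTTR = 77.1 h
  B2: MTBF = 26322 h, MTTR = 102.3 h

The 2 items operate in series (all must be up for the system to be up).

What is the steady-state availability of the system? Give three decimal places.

A(B1) = MTBF/(MTBF+MTTR) = 11449/(11449+77.1) = 0.993311
A(B2) = MTBF/(MTBF+MTTR) = 26322/(26322+102.3) = 0.996129
Series availability: 0.993311 × 0.996129 = 0.989

0.989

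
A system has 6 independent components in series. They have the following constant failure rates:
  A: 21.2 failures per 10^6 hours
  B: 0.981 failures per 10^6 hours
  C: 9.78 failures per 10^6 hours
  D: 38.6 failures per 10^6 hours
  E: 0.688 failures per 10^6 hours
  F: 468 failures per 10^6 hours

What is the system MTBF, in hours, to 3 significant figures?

Series of exponential components: λ_sys = Σ λ_i
λ_sys = 0.0000212 + 0.000000981 + 0.00000978 + 0.0000386 + 0.000000688 + 0.000468 = 5.3925e-04 /h
MTBF = 1 / λ_sys = 1850 h

1850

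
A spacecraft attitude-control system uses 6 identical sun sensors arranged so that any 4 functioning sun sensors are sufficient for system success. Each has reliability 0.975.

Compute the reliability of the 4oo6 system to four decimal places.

R = Σ_{i=4}^{6} C(6,i) p^i (1−p)^{6−i} with p = 0.975
C(6,4)·0.975^4·0.025^2 = 0.008472
C(6,5)·0.975^5·0.025^1 = 0.132164
C(6,6)·0.975^6·0.025^0 = 0.859068
Sum = 0.9997

0.9997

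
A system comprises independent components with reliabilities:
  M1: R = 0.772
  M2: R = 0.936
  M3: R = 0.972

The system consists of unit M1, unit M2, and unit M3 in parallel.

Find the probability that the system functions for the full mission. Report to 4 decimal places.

Parallel (M1, M2, and M3): 1 − (1 − 0.772000)(1 − 0.936000)(1 − 0.972000) = 0.9996

0.9996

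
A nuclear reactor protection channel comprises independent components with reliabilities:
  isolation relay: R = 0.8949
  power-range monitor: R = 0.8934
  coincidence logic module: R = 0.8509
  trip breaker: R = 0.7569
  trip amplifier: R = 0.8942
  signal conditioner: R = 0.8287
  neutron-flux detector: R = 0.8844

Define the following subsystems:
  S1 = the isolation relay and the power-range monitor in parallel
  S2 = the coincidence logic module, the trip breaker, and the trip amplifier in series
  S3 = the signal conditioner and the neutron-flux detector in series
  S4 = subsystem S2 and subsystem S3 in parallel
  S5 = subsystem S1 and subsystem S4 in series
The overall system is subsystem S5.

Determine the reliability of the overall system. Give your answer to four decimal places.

0.8768

Parallel (isolation relay and power-range monitor): 1 − (1 − 0.894900)(1 − 0.893400) = 0.988796
Series (coincidence logic module, trip breaker, and trip amplifier): 0.850900 × 0.756900 × 0.894200 = 0.575906
Series (signal conditioner and neutron-flux detector): 0.828700 × 0.884400 = 0.732902
Parallel ([0.575906] and [0.732902]): 1 − (1 − 0.575906)(1 − 0.732902) = 0.886725
Series ([0.988796] and [0.886725]): 0.988796 × 0.886725 = 0.8768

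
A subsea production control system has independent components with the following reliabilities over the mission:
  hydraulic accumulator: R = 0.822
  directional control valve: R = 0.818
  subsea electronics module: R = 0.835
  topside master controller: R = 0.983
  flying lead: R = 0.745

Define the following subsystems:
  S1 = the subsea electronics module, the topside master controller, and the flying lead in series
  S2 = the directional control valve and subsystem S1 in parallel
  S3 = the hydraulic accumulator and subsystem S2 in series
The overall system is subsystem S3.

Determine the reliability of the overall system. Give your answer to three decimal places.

Series (subsea electronics module, topside master controller, and flying lead): 0.83500 × 0.98300 × 0.74500 = 0.61150
Parallel (directional control valve and [0.61150]): 1 − (1 − 0.81800)(1 − 0.61150) = 0.92929
Series (hydraulic accumulator and [0.92929]): 0.82200 × 0.92929 = 0.764

0.764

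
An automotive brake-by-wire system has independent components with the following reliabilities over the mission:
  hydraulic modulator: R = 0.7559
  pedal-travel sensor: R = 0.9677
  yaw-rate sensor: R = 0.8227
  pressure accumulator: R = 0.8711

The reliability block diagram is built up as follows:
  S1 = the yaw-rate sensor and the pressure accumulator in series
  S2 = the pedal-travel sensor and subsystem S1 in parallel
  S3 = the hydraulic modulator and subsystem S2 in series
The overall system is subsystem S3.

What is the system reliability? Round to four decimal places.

Series (yaw-rate sensor and pressure accumulator): 0.822700 × 0.871100 = 0.716654
Parallel (pedal-travel sensor and [0.716654]): 1 − (1 − 0.967700)(1 − 0.716654) = 0.990848
Series (hydraulic modulator and [0.990848]): 0.755900 × 0.990848 = 0.7490

0.7490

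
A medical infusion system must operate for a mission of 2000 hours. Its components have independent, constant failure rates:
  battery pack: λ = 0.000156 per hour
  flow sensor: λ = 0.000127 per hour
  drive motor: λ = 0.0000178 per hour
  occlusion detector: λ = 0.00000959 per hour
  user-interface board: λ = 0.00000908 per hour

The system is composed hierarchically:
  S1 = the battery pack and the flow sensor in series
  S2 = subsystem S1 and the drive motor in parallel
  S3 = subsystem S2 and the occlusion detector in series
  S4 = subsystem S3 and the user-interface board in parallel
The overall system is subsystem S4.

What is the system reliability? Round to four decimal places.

0.9994

R(battery pack) = exp(−0.000156 × 2000) = 0.731982
R(flow sensor) = exp(−0.000127 × 2000) = 0.775692
R(drive motor) = exp(−0.0000178 × 2000) = 0.965026
R(occlusion detector) = exp(−0.00000959 × 2000) = 0.981003
R(user-interface board) = exp(−0.00000908 × 2000) = 0.982004
Series (battery pack and flow sensor): 0.731982 × 0.775692 = 0.567793
Parallel ([0.567793] and drive motor): 1 − (1 − 0.567793)(1 − 0.965026) = 0.984884
Series ([0.984884] and occlusion detector): 0.984884 × 0.981003 = 0.966174
Parallel ([0.966174] and user-interface board): 1 − (1 − 0.966174)(1 − 0.982004) = 0.9994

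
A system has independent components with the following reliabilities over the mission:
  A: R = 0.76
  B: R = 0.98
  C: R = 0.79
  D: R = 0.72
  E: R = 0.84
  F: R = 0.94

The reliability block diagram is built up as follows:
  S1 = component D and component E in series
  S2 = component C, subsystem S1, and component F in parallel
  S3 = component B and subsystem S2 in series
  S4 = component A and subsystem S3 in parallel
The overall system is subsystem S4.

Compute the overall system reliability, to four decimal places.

Series (D and E): 0.720000 × 0.840000 = 0.604800
Parallel (C, [0.604800], and F): 1 − (1 − 0.790000)(1 − 0.604800)(1 − 0.940000) = 0.995020
Series (B and [0.995020]): 0.980000 × 0.995020 = 0.975120
Parallel (A and [0.975120]): 1 − (1 − 0.760000)(1 − 0.975120) = 0.9940

0.9940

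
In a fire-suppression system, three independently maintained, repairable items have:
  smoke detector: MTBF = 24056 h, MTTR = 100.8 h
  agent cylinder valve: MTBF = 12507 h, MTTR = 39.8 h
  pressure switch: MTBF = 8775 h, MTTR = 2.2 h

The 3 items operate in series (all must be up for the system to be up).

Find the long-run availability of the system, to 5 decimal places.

0.99242

A(smoke detector) = MTBF/(MTBF+MTTR) = 24056/(24056+100.8) = 0.995827
A(agent cylinder valve) = MTBF/(MTBF+MTTR) = 12507/(12507+39.8) = 0.996828
A(pressure switch) = MTBF/(MTBF+MTTR) = 8775/(8775+2.2) = 0.999749
Series availability: 0.995827 × 0.996828 × 0.999749 = 0.99242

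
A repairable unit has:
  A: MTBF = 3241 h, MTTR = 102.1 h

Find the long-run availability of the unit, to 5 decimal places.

A(A) = MTBF/(MTBF+MTTR) = 3241/(3241+102.1) = 0.96946

0.96946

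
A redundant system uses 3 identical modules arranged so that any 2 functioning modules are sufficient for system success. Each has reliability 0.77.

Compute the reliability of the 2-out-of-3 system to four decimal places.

0.8656

R = Σ_{i=2}^{3} C(3,i) p^i (1−p)^{3−i} with p = 0.77
C(3,2)·0.77^2·0.23^1 = 0.409101
C(3,3)·0.77^3·0.23^0 = 0.456533
Sum = 0.8656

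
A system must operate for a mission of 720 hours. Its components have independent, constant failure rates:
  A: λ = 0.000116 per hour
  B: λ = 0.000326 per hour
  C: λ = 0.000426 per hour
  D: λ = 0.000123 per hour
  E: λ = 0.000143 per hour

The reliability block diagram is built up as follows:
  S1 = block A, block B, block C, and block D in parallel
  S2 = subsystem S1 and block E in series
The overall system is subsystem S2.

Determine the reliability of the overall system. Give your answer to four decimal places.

0.9018

R(A) = exp(−0.000116 × 720) = 0.919873
R(B) = exp(−0.000326 × 720) = 0.790792
R(C) = exp(−0.000426 × 720) = 0.735857
R(D) = exp(−0.000123 × 720) = 0.915248
R(E) = exp(−0.000143 × 720) = 0.902163
Parallel (A, B, C, and D): 1 − (1 − 0.919873)(1 − 0.790792)(1 − 0.735857)(1 − 0.915248) = 0.999625
Series ([0.999625] and E): 0.999625 × 0.902163 = 0.9018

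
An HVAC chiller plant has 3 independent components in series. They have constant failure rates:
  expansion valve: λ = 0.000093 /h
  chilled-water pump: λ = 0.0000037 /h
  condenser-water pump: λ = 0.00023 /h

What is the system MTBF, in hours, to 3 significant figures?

Series of exponential components: λ_sys = Σ λ_i
λ_sys = 0.000093 + 0.0000037 + 0.00023 = 3.2670e-04 /h
MTBF = 1 / λ_sys = 3060 h

3060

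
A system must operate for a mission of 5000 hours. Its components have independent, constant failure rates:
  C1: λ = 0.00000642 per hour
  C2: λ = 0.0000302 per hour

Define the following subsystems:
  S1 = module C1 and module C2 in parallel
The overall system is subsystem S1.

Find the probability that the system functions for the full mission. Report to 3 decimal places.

0.996

R(C1) = exp(−0.00000642 × 5000) = 0.96841
R(C2) = exp(−0.0000302 × 5000) = 0.85985
Parallel (C1 and C2): 1 − (1 − 0.96841)(1 − 0.85985) = 0.996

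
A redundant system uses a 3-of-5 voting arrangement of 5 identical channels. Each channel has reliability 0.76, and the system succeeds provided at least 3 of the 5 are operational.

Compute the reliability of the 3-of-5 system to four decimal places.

0.9067

R = Σ_{i=3}^{5} C(5,i) p^i (1−p)^{5−i} with p = 0.76
C(5,3)·0.76^3·0.24^2 = 0.252850
C(5,4)·0.76^4·0.24^1 = 0.400346
C(5,5)·0.76^5·0.24^0 = 0.253553
Sum = 0.9067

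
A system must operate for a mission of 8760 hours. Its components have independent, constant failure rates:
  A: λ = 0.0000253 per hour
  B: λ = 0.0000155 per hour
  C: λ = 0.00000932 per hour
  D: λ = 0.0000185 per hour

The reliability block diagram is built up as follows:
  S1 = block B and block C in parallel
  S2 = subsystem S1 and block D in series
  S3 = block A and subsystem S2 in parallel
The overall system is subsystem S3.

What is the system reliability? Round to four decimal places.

R(A) = exp(−0.0000253 × 8760) = 0.801213
R(B) = exp(−0.0000155 × 8760) = 0.873035
R(C) = exp(−0.00000932 × 8760) = 0.921601
R(D) = exp(−0.0000185 × 8760) = 0.850390
Parallel (B and C): 1 − (1 − 0.873035)(1 − 0.921601) = 0.990046
Series ([0.990046] and D): 0.990046 × 0.850390 = 0.841925
Parallel (A and [0.841925]): 1 − (1 − 0.801213)(1 − 0.841925) = 0.9686

0.9686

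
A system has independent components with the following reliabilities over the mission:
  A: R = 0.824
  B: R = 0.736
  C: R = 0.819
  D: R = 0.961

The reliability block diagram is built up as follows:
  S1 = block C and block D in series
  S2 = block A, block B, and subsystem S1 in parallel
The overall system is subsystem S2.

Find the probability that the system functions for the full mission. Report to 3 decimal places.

0.990

Series (C and D): 0.81900 × 0.96100 = 0.78706
Parallel (A, B, and [0.78706]): 1 − (1 − 0.82400)(1 − 0.73600)(1 − 0.78706) = 0.990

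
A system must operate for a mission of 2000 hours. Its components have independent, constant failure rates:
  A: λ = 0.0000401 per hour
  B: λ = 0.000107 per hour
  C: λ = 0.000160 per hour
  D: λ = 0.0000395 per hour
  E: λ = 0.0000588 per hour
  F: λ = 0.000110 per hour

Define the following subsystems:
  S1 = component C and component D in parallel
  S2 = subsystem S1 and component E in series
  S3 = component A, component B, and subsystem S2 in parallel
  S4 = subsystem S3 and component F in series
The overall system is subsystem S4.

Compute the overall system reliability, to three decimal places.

R(A) = exp(−0.0000401 × 2000) = 0.92293
R(B) = exp(−0.000107 × 2000) = 0.80735
R(C) = exp(−0.000160 × 2000) = 0.72615
R(D) = exp(−0.0000395 × 2000) = 0.92404
R(E) = exp(−0.0000588 × 2000) = 0.88905
R(F) = exp(−0.000110 × 2000) = 0.80252
Parallel (C and D): 1 − (1 − 0.72615)(1 − 0.92404) = 0.97920
Series ([0.97920] and E): 0.97920 × 0.88905 = 0.87056
Parallel (A, B, and [0.87056]): 1 − (1 − 0.92293)(1 − 0.80735)(1 − 0.87056) = 0.99808
Series ([0.99808] and F): 0.99808 × 0.80252 = 0.801

0.801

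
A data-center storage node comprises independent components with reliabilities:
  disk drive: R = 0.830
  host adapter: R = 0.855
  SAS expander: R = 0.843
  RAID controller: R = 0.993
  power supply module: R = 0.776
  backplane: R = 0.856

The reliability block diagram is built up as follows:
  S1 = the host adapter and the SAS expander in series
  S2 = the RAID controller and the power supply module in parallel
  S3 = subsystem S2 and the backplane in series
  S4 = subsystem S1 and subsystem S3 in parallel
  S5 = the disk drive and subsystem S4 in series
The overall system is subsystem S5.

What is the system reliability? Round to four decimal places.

Series (host adapter and SAS expander): 0.855000 × 0.843000 = 0.720765
Parallel (RAID controller and power supply module): 1 − (1 − 0.993000)(1 − 0.776000) = 0.998432
Series ([0.998432] and backplane): 0.998432 × 0.856000 = 0.854658
Parallel ([0.720765] and [0.854658]): 1 − (1 − 0.720765)(1 − 0.854658) = 0.959415
Series (disk drive and [0.959415]): 0.830000 × 0.959415 = 0.7963

0.7963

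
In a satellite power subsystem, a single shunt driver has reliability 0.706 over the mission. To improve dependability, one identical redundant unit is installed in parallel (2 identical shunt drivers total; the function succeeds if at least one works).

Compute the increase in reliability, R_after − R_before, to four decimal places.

0.2076

R_before = 0.706
R_after = 1 − (1 − 0.706)^2 = 0.9136
ΔR = 0.9136 − 0.706 = 0.2076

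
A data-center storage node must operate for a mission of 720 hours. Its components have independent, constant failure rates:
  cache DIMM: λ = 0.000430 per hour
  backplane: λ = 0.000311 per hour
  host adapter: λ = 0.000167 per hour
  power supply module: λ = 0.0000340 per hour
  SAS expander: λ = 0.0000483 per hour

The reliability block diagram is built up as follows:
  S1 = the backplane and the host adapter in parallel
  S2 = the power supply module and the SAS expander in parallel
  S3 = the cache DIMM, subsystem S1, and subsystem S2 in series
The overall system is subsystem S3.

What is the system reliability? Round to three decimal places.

R(cache DIMM) = exp(−0.000430 × 720) = 0.73374
R(backplane) = exp(−0.000311 × 720) = 0.79938
R(host adapter) = exp(−0.000167 × 720) = 0.88671
R(power supply module) = exp(−0.0000340 × 720) = 0.97582
R(SAS expander) = exp(−0.0000483 × 720) = 0.96582
Parallel (backplane and host adapter): 1 − (1 − 0.79938)(1 − 0.88671) = 0.97727
Parallel (power supply module and SAS expander): 1 − (1 − 0.97582)(1 − 0.96582) = 0.99917
Series (cache DIMM, [0.97727], and [0.99917]): 0.73374 × 0.97727 × 0.99917 = 0.716

0.716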